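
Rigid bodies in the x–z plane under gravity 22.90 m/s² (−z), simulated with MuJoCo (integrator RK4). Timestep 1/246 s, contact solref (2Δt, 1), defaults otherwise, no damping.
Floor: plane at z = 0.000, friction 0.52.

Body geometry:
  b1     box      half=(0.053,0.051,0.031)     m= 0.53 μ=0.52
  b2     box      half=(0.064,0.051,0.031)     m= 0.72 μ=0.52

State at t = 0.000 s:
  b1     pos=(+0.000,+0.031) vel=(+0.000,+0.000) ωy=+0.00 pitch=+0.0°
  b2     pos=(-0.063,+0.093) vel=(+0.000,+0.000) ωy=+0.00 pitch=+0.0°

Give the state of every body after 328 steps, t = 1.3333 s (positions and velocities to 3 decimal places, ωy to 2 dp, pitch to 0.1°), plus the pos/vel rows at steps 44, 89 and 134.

State at t = 1.3333 s:
  b1     pos=(+0.000,+0.031) vel=(+0.000,+0.000) ωy=+0.00 pitch=+0.0°
  b2     pos=(-0.128,+0.064) vel=(+0.000,+0.000) ωy=+0.00 pitch=-90.0°

Key-timestep trajectory:
   step    t(s)  b1.x    b1.z    b1.vx   b1.vz   b2.x    b2.z    b2.vx   b2.vz 
     44  0.1789   +0.000  +0.031  +0.000  +0.000   -0.104  +0.071  -0.367  -0.037
     89  0.3618   +0.000  +0.031  +0.000  +0.000   -0.146  +0.070  +0.074  -0.014
    134  0.5447   +0.000  +0.031  +0.000  +0.000   -0.130  +0.064  -0.158  +0.075


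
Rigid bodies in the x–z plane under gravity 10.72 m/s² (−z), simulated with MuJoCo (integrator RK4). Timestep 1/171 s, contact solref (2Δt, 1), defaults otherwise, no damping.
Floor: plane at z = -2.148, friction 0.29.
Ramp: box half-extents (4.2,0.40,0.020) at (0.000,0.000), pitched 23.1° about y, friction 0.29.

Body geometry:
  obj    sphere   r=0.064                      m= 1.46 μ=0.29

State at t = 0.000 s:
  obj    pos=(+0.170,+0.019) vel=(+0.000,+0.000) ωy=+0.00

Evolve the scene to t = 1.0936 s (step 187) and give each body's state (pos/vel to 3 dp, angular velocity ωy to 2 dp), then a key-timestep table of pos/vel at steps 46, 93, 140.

State at t = 1.0936 s:
  obj    pos=(+1.822,-0.686) vel=(+3.022,-1.289) ωy=+51.32

Key-timestep trajectory:
   step    t(s)  obj.x    obj.z    obj.vx   obj.vz 
     46  0.2690   +0.270  -0.024  +0.743  -0.317
     93  0.5439   +0.579  -0.156  +1.503  -0.641
    140  0.8187   +1.096  -0.376  +2.262  -0.965


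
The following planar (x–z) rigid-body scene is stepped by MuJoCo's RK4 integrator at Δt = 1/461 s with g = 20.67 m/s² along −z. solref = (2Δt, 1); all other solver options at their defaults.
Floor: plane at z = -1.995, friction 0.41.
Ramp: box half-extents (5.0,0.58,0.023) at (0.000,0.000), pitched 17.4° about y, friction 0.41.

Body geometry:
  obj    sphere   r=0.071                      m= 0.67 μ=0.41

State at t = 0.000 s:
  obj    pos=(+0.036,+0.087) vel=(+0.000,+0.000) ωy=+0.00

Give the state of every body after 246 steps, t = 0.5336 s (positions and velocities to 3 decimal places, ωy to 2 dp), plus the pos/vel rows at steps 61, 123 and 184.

State at t = 0.5336 s:
  obj    pos=(+0.636,-0.101) vel=(+2.248,-0.705) ωy=+33.18

Key-timestep trajectory:
   step    t(s)  obj.x    obj.z    obj.vx   obj.vz 
     61  0.1323   +0.073  +0.076  +0.558  -0.175
    123  0.2668   +0.186  +0.040  +1.124  -0.352
    184  0.3991   +0.372  -0.018  +1.682  -0.527


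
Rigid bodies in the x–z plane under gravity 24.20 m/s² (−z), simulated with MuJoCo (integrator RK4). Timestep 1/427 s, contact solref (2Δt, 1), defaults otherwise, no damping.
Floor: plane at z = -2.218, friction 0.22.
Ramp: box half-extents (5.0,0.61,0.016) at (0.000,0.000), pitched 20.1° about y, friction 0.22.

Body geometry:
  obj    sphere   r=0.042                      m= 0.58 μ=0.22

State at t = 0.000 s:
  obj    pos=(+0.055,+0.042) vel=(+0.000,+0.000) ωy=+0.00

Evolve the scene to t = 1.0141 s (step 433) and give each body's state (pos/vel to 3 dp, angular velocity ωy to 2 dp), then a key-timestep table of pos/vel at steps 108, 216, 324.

State at t = 1.0141 s:
  obj    pos=(+2.923,-1.008) vel=(+5.657,-2.070) ωy=+143.41

Key-timestep trajectory:
   step    t(s)  obj.x    obj.z    obj.vx   obj.vz 
    108  0.2529   +0.233  -0.024  +1.411  -0.516
    216  0.5059   +0.769  -0.220  +2.822  -1.033
    324  0.7588   +1.661  -0.546  +4.233  -1.549


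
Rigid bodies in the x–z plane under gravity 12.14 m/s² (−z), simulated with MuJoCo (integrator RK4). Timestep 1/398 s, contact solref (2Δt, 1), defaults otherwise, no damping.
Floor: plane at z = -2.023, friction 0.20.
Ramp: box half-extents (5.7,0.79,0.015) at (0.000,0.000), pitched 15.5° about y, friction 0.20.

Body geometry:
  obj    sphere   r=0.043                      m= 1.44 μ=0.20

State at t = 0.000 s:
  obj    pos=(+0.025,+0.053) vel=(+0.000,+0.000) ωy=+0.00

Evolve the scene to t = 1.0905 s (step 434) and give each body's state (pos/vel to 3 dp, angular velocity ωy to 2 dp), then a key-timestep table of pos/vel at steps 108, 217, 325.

State at t = 1.0905 s:
  obj    pos=(+1.353,-0.315) vel=(+2.435,-0.675) ωy=+58.76

Key-timestep trajectory:
   step    t(s)  obj.x    obj.z    obj.vx   obj.vz 
    108  0.2714   +0.107  +0.030  +0.606  -0.168
    217  0.5452   +0.357  -0.039  +1.218  -0.338
    325  0.8166   +0.770  -0.153  +1.824  -0.506


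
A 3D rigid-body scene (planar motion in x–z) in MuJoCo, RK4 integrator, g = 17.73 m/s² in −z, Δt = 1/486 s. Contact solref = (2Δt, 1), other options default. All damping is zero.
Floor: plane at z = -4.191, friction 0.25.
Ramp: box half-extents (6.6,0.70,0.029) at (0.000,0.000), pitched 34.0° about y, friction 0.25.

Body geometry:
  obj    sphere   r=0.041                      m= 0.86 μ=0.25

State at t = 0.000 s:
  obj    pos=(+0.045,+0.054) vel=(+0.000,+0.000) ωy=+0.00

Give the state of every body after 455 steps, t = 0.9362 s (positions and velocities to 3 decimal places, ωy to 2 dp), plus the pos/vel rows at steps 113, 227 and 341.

State at t = 0.9362 s:
  obj    pos=(+2.618,-1.682) vel=(+5.497,-3.708) ωy=+161.69

Key-timestep trajectory:
   step    t(s)  obj.x    obj.z    obj.vx   obj.vz 
    113  0.2325   +0.204  -0.053  +1.365  -0.921
    227  0.4671   +0.686  -0.378  +2.742  -1.850
    341  0.7016   +1.490  -0.921  +4.120  -2.779


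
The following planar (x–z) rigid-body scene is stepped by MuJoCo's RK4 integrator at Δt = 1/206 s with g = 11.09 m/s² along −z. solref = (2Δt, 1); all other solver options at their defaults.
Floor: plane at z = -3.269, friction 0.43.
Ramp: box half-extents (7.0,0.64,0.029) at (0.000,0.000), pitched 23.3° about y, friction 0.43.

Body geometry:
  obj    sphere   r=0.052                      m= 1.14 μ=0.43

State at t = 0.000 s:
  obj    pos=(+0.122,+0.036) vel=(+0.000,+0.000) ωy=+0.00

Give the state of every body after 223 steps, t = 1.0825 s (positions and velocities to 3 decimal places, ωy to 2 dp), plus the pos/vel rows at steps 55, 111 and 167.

State at t = 1.0825 s:
  obj    pos=(+1.808,-0.691) vel=(+3.115,-1.342) ωy=+65.22

Key-timestep trajectory:
   step    t(s)  obj.x    obj.z    obj.vx   obj.vz 
     55  0.2670   +0.225  -0.009  +0.768  -0.331
    111  0.5388   +0.540  -0.144  +1.551  -0.668
    167  0.8107   +1.068  -0.372  +2.333  -1.005


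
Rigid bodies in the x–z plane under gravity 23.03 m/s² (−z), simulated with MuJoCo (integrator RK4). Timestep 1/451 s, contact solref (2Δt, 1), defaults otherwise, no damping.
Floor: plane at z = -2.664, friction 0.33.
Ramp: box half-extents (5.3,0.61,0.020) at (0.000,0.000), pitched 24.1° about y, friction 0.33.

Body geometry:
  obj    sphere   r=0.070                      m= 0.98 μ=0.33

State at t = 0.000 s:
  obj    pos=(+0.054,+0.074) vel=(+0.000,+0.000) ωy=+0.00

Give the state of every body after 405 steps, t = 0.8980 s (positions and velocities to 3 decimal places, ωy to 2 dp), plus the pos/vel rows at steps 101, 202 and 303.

State at t = 0.8980 s:
  obj    pos=(+2.527,-1.032) vel=(+5.506,-2.463) ωy=+86.16

Key-timestep trajectory:
   step    t(s)  obj.x    obj.z    obj.vx   obj.vz 
    101  0.2239   +0.208  +0.006  +1.373  -0.614
    202  0.4479   +0.669  -0.201  +2.746  -1.229
    303  0.6718   +1.438  -0.545  +4.120  -1.843


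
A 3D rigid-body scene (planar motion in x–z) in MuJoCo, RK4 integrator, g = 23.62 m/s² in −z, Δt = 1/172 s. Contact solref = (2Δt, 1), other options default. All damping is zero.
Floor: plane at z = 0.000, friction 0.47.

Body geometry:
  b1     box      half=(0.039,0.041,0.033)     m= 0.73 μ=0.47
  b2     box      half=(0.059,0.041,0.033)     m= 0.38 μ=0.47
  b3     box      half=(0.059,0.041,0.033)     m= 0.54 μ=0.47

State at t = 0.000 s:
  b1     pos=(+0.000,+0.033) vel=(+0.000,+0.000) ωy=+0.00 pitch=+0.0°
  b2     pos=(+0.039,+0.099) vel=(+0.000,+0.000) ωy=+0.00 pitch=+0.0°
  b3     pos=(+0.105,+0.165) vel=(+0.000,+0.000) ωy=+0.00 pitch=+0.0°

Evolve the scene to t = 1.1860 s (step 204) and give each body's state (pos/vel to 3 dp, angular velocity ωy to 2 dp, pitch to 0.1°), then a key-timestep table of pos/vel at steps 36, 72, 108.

State at t = 1.1860 s:
  b1     pos=(+0.000,+0.033) vel=(+0.000,+0.000) ωy=+0.00 pitch=+0.0°
  b2     pos=(+0.094,+0.059) vel=(+0.000,+0.000) ωy=+0.00 pitch=+90.0°
  b3     pos=(+0.210,+0.059) vel=(+0.000,+0.000) ωy=+0.00 pitch=+90.0°

Key-timestep trajectory:
   step    t(s)  b1.x    b1.z    b1.vx   b1.vz   b2.x    b2.z    b2.vx   b2.vz   b3.x    b3.z    b3.vx   b3.vz 
     36  0.2093   +0.000  +0.033  +0.000  +0.000   +0.109  +0.065  +0.401  +0.175   +0.207  +0.060  +0.615  -0.291
     72  0.4186   +0.000  +0.033  +0.000  +0.000   +0.131  +0.068  -0.136  +0.007   +0.218  +0.062  -0.186  -0.083
    108  0.6279   +0.000  +0.033  +0.000  +0.000   +0.087  +0.062  +0.211  -0.085   +0.210  +0.059  +0.000  +0.001


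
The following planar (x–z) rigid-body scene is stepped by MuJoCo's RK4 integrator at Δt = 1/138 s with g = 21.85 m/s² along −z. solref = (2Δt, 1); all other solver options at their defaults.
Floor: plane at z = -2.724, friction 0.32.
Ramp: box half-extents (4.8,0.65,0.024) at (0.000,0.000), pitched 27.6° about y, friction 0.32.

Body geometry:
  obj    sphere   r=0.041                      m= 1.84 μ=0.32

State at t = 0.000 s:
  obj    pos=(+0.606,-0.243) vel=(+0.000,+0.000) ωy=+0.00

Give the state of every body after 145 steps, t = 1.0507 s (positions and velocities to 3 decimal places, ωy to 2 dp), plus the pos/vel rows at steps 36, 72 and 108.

State at t = 1.0507 s:
  obj    pos=(+4.143,-2.092) vel=(+6.732,-3.519) ωy=+185.27

Key-timestep trajectory:
   step    t(s)  obj.x    obj.z    obj.vx   obj.vz 
     36  0.2609   +0.824  -0.357  +1.671  -0.874
     72  0.5217   +1.478  -0.699  +3.343  -1.748
    108  0.7826   +2.568  -1.269  +5.014  -2.621


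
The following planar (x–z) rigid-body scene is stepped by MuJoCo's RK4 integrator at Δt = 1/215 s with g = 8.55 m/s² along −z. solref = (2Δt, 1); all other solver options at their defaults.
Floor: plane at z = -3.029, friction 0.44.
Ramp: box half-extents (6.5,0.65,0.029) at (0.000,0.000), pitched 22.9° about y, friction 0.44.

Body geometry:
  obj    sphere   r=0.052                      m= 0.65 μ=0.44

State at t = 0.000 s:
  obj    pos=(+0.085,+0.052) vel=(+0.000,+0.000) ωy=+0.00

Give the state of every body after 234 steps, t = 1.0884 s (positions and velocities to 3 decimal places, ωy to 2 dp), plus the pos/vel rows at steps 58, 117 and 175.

State at t = 1.0884 s:
  obj    pos=(+1.382,-0.496) vel=(+2.383,-1.006) ωy=+49.73

Key-timestep trajectory:
   step    t(s)  obj.x    obj.z    obj.vx   obj.vz 
     58  0.2698   +0.165  +0.018  +0.591  -0.250
    117  0.5442   +0.409  -0.085  +1.191  -0.503
    175  0.8140   +0.810  -0.254  +1.782  -0.753


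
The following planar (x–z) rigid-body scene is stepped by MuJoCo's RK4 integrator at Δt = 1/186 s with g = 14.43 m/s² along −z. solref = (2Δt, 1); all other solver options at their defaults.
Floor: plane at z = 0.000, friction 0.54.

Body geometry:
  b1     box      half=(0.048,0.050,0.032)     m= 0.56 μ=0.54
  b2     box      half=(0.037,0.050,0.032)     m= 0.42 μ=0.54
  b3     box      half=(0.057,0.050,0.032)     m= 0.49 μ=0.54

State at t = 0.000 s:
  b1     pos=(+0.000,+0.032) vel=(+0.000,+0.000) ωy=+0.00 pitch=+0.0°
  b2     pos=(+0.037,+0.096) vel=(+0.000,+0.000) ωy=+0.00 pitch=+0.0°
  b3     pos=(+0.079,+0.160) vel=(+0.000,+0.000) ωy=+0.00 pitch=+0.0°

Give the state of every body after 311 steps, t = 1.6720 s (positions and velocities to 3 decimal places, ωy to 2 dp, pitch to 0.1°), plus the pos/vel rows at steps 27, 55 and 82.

State at t = 1.6720 s:
  b1     pos=(+0.000,+0.032) vel=(+0.000,+0.000) ωy=+0.00 pitch=+0.0°
  b2     pos=(+0.089,+0.037) vel=(+0.000,+0.000) ωy=+0.00 pitch=+90.0°
  b3     pos=(+0.279,+0.032) vel=(+0.000,+0.000) ωy=+0.00 pitch=+180.0°

Key-timestep trajectory:
   step    t(s)  b1.x    b1.z    b1.vx   b1.vz   b2.x    b2.z    b2.vx   b2.vz   b3.x    b3.z    b3.vx   b3.vz 
     27  0.1452   +0.000  +0.032  -0.001  +0.000   +0.047  +0.098  +0.170  -0.033   +0.107  +0.145  +0.422  -0.344
     55  0.2957   +0.000  +0.032  +0.000  +0.000   +0.093  +0.034  -0.092  -0.374   +0.193  +0.058  +0.445  +0.240
     82  0.4409   +0.000  +0.032  +0.000  +0.000   +0.089  +0.037  +0.000  +0.000   +0.249  +0.058  +0.471  -0.251


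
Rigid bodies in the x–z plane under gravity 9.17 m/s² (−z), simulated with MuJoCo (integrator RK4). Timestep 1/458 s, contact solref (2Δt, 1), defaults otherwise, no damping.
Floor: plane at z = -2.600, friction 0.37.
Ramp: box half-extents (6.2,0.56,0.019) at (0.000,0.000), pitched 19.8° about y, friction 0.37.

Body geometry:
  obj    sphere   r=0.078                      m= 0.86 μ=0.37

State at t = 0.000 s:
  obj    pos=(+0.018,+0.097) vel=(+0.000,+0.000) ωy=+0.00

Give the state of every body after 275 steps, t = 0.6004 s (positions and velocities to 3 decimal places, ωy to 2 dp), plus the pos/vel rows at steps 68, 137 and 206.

State at t = 0.6004 s:
  obj    pos=(+0.394,-0.039) vel=(+1.253,-0.451) ωy=+17.08

Key-timestep trajectory:
   step    t(s)  obj.x    obj.z    obj.vx   obj.vz 
     68  0.1485   +0.041  +0.088  +0.310  -0.112
    137  0.2991   +0.111  +0.063  +0.624  -0.225
    206  0.4498   +0.229  +0.021  +0.939  -0.338


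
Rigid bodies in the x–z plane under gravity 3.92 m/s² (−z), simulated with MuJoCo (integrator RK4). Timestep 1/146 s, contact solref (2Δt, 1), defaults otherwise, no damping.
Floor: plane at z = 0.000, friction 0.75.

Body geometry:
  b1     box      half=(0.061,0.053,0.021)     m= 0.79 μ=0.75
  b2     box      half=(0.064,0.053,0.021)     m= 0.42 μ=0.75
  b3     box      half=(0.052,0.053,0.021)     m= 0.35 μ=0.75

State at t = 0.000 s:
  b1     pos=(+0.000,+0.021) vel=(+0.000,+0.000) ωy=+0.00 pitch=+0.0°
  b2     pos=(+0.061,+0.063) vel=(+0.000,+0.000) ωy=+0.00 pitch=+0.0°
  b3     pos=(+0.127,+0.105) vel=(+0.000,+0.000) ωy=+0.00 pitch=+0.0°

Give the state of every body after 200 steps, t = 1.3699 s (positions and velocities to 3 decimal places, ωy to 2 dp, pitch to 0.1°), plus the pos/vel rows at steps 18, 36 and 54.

State at t = 1.3699 s:
  b1     pos=(+0.000,+0.021) vel=(+0.000,+0.000) ωy=+0.00 pitch=+0.0°
  b2     pos=(+0.074,+0.058) vel=(+0.000,+0.000) ωy=-0.01 pitch=+41.1°
  b3     pos=(+0.155,+0.048) vel=(+0.000,+0.000) ωy=+0.00 pitch=+37.3°

Key-timestep trajectory:
   step    t(s)  b1.x    b1.z    b1.vx   b1.vz   b2.x    b2.z    b2.vx   b2.vz   b3.x    b3.z    b3.vx   b3.vz 
     18  0.1233   +0.000  +0.021  +0.000  +0.000   +0.065  +0.063  +0.060  -0.010   +0.137  +0.093  +0.148  -0.222
     36  0.2466   +0.000  +0.021  +0.000  +0.000   +0.075  +0.058  +0.092  -0.004   +0.155  +0.046  -0.019  -0.057
     54  0.3699   +0.000  +0.021  +0.000  +0.000   +0.074  +0.058  +0.006  +0.005   +0.154  +0.048  +0.006  +0.002


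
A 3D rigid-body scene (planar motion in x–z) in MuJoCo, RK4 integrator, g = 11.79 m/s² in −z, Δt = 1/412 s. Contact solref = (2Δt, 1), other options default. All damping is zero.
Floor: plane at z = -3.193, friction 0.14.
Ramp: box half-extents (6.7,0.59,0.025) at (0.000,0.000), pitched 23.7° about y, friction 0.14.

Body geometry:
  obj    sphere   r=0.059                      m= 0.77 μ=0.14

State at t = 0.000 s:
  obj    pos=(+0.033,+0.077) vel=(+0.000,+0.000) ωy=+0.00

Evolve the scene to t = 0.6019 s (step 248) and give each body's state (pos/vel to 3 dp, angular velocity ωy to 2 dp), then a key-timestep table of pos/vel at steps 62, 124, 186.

State at t = 0.6019 s:
  obj    pos=(+0.595,-0.169) vel=(+1.866,-0.819) ωy=+34.53

Key-timestep trajectory:
   step    t(s)  obj.x    obj.z    obj.vx   obj.vz 
     62  0.1505   +0.068  +0.062  +0.467  -0.205
    124  0.3010   +0.174  +0.016  +0.933  -0.410
    186  0.4515   +0.349  -0.061  +1.399  -0.614


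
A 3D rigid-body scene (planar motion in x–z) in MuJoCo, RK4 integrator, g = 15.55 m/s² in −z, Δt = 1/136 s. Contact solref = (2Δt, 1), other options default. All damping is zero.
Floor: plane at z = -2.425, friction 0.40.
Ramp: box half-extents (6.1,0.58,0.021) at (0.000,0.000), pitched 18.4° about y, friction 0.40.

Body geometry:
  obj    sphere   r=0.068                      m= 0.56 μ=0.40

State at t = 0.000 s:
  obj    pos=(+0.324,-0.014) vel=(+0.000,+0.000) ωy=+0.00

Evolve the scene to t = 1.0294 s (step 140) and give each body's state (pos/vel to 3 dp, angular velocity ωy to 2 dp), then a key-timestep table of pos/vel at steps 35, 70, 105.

State at t = 1.0294 s:
  obj    pos=(+2.087,-0.600) vel=(+3.424,-1.139) ωy=+53.07

Key-timestep trajectory:
   step    t(s)  obj.x    obj.z    obj.vx   obj.vz 
     35  0.2574   +0.434  -0.051  +0.856  -0.285
     70  0.5147   +0.765  -0.161  +1.712  -0.570
    105  0.7721   +1.316  -0.344  +2.568  -0.854


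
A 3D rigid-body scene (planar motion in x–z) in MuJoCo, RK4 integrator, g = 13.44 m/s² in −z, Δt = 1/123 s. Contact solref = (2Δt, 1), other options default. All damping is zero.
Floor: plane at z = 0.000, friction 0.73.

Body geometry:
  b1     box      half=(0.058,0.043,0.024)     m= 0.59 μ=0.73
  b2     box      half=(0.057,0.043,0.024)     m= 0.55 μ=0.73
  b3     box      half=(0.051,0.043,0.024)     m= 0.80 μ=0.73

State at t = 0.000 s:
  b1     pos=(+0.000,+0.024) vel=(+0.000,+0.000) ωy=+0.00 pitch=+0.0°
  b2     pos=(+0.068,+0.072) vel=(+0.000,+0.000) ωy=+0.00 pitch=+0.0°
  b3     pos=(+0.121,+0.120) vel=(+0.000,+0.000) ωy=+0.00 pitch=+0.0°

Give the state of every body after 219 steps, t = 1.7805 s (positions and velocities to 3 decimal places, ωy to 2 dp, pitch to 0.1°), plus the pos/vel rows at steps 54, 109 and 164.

State at t = 1.7805 s:
  b1     pos=(-0.002,+0.024) vel=(-0.001,+0.000) ωy=+0.00 pitch=+0.0°
  b2     pos=(+0.080,+0.057) vel=(+0.000,-0.001) ωy=-0.02 pitch=+45.6°
  b3     pos=(+0.159,+0.051) vel=(+0.000,+0.000) ωy=-0.01 pitch=+40.6°

Key-timestep trajectory:
   step    t(s)  b1.x    b1.z    b1.vx   b1.vz   b2.x    b2.z    b2.vx   b2.vz   b3.x    b3.z    b3.vx   b3.vz 
     54  0.4390   -0.001  +0.024  -0.001  +0.000   +0.080  +0.058  +0.000  -0.001   +0.158  +0.052  +0.000  +0.000
    109  0.8862   -0.001  +0.024  -0.001  +0.000   +0.080  +0.058  +0.000  -0.001   +0.159  +0.052  +0.000  +0.000
    164  1.3333   -0.002  +0.024  -0.001  +0.000   +0.080  +0.058  +0.000  -0.001   +0.159  +0.051  +0.000  +0.000


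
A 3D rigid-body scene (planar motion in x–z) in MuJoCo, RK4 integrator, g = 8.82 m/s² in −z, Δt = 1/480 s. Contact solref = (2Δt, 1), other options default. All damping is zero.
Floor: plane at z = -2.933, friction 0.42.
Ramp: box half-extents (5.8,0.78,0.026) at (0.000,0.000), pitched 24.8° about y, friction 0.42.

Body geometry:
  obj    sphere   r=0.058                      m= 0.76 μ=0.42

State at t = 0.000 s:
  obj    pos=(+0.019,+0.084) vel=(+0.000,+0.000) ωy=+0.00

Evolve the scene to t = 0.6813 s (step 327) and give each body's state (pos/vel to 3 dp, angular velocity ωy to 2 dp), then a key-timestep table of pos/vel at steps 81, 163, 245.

State at t = 0.6813 s:
  obj    pos=(+0.576,-0.173) vel=(+1.634,-0.755) ωy=+31.04

Key-timestep trajectory:
   step    t(s)  obj.x    obj.z    obj.vx   obj.vz 
     81  0.1688   +0.053  +0.068  +0.405  -0.187
    163  0.3396   +0.157  +0.020  +0.815  -0.376
    245  0.5104   +0.331  -0.061  +1.224  -0.566


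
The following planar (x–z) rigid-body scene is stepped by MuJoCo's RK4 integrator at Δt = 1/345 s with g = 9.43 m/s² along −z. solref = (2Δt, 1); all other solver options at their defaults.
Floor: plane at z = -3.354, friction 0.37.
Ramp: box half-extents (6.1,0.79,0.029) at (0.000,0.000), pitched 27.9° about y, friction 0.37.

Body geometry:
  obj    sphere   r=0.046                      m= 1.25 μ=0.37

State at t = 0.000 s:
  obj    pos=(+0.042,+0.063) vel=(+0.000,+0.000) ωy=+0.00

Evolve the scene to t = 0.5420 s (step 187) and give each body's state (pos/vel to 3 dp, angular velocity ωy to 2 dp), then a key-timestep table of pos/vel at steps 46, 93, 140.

State at t = 0.5420 s:
  obj    pos=(+0.451,-0.154) vel=(+1.510,-0.799) ωy=+37.13

Key-timestep trajectory:
   step    t(s)  obj.x    obj.z    obj.vx   obj.vz 
     46  0.1333   +0.067  +0.050  +0.371  -0.197
     93  0.2696   +0.143  +0.009  +0.751  -0.398
    140  0.4058   +0.271  -0.059  +1.130  -0.599


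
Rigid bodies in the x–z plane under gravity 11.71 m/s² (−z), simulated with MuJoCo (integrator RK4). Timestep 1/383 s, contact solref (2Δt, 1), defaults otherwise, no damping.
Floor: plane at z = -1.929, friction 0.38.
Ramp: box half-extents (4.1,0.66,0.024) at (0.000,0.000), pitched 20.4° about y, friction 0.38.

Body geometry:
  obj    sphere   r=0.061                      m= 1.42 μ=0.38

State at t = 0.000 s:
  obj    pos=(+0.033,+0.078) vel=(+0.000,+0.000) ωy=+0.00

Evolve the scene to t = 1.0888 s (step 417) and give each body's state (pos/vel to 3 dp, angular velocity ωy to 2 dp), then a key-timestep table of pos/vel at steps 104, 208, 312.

State at t = 1.0888 s:
  obj    pos=(+1.653,-0.524) vel=(+2.975,-1.107) ωy=+52.03

Key-timestep trajectory:
   step    t(s)  obj.x    obj.z    obj.vx   obj.vz 
    104  0.2715   +0.134  +0.041  +0.742  -0.276
    208  0.5431   +0.436  -0.072  +1.484  -0.552
    312  0.8146   +0.940  -0.259  +2.226  -0.828


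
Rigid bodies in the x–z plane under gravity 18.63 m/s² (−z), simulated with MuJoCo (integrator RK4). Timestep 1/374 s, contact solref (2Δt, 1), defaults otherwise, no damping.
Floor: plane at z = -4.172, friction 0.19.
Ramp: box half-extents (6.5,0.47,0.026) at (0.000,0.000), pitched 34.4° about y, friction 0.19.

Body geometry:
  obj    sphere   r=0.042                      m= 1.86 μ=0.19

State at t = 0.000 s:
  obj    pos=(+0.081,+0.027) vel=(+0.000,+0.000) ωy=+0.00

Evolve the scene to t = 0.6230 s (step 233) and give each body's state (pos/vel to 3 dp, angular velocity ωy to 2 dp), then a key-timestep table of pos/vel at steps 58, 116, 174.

State at t = 0.6230 s:
  obj    pos=(+1.299,-0.807) vel=(+3.911,-2.675) ωy=+108.27

Key-timestep trajectory:
   step    t(s)  obj.x    obj.z    obj.vx   obj.vz 
     58  0.1551   +0.157  -0.025  +0.976  -0.661
    116  0.3102   +0.383  -0.180  +1.946  -1.335
    174  0.4652   +0.760  -0.438  +2.916  -2.008


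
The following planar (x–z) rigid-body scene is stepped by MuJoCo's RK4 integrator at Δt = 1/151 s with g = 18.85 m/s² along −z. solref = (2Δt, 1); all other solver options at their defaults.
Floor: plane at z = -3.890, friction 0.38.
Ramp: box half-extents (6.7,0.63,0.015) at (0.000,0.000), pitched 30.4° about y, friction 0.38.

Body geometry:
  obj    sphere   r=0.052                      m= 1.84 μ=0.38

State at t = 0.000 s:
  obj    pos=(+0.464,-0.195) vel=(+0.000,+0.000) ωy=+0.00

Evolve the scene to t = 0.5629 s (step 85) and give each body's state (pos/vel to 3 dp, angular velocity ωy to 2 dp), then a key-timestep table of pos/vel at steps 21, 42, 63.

State at t = 0.5629 s:
  obj    pos=(+1.395,-0.741) vel=(+3.308,-1.941) ωy=+73.73

Key-timestep trajectory:
   step    t(s)  obj.x    obj.z    obj.vx   obj.vz 
     21  0.1391   +0.521  -0.228  +0.818  -0.480
     42  0.2781   +0.692  -0.328  +1.635  -0.959
     63  0.4172   +0.976  -0.495  +2.452  -1.439


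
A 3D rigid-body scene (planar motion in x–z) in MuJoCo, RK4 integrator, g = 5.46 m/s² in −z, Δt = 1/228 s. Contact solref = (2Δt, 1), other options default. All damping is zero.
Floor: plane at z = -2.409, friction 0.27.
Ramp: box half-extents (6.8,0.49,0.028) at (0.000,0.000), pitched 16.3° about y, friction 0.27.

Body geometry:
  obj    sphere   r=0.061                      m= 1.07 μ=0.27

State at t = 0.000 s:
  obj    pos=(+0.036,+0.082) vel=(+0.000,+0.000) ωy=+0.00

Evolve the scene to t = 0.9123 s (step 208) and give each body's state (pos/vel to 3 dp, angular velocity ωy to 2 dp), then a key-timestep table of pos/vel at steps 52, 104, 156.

State at t = 0.9123 s:
  obj    pos=(+0.473,-0.046) vel=(+0.958,-0.280) ωy=+16.37

Key-timestep trajectory:
   step    t(s)  obj.x    obj.z    obj.vx   obj.vz 
     52  0.2281   +0.063  +0.074  +0.240  -0.070
    104  0.4561   +0.145  +0.050  +0.479  -0.140
    156  0.6842   +0.282  +0.010  +0.719  -0.210


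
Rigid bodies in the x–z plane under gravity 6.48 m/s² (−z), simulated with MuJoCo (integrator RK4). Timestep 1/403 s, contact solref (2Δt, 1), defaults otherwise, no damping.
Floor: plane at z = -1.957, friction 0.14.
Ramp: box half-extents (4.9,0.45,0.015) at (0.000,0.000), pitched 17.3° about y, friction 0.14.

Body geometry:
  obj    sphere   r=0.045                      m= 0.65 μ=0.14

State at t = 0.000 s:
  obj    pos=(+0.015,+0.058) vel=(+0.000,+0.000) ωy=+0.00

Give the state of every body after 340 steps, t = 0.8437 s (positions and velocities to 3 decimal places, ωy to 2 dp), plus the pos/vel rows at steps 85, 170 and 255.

State at t = 0.8437 s:
  obj    pos=(+0.483,-0.088) vel=(+1.109,-0.345) ωy=+25.80

Key-timestep trajectory:
   step    t(s)  obj.x    obj.z    obj.vx   obj.vz 
     85  0.2109   +0.044  +0.049  +0.277  -0.086
    170  0.4218   +0.132  +0.022  +0.554  -0.173
    255  0.6328   +0.278  -0.024  +0.832  -0.259


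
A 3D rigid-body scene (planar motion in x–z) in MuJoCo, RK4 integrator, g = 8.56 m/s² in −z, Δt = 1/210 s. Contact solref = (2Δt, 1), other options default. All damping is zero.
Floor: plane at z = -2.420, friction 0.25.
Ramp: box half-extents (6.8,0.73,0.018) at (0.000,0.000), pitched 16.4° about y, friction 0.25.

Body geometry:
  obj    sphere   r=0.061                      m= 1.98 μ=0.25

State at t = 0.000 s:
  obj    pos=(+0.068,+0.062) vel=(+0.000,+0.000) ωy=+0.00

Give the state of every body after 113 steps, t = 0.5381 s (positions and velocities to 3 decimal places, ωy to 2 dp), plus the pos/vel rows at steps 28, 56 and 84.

State at t = 0.5381 s:
  obj    pos=(+0.308,-0.008) vel=(+0.891,-0.262) ωy=+15.22

Key-timestep trajectory:
   step    t(s)  obj.x    obj.z    obj.vx   obj.vz 
     28  0.1333   +0.083  +0.058  +0.221  -0.065
     56  0.2667   +0.127  +0.045  +0.442  -0.130
     84  0.4000   +0.201  +0.023  +0.662  -0.195


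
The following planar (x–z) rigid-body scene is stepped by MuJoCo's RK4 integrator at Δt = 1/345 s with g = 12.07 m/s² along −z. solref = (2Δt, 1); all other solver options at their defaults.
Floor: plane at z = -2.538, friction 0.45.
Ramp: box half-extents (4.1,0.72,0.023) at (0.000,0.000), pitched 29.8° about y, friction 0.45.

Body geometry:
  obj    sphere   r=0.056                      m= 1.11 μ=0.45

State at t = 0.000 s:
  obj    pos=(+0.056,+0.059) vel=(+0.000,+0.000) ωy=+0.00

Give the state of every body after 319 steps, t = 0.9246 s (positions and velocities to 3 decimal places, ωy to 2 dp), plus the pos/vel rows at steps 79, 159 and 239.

State at t = 0.9246 s:
  obj    pos=(+1.645,-0.851) vel=(+3.438,-1.969) ωy=+70.74

Key-timestep trajectory:
   step    t(s)  obj.x    obj.z    obj.vx   obj.vz 
     79  0.2290   +0.154  +0.003  +0.852  -0.488
    159  0.4609   +0.451  -0.167  +1.714  -0.981
    239  0.6928   +0.948  -0.452  +2.576  -1.475


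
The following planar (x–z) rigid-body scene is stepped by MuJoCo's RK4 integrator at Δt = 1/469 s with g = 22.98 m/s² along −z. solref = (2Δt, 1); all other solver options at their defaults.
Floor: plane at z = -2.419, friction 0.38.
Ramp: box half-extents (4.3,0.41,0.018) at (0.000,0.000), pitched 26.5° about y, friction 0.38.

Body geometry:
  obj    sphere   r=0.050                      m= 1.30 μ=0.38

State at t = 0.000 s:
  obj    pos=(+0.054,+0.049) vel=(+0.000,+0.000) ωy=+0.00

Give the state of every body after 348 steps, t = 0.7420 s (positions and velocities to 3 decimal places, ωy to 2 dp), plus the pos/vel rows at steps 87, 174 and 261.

State at t = 0.7420 s:
  obj    pos=(+1.858,-0.851) vel=(+4.864,-2.425) ωy=+108.68

Key-timestep trajectory:
   step    t(s)  obj.x    obj.z    obj.vx   obj.vz 
     87  0.1855   +0.167  -0.007  +1.216  -0.606
    174  0.3710   +0.505  -0.176  +2.432  -1.212
    261  0.5565   +1.069  -0.457  +3.648  -1.819


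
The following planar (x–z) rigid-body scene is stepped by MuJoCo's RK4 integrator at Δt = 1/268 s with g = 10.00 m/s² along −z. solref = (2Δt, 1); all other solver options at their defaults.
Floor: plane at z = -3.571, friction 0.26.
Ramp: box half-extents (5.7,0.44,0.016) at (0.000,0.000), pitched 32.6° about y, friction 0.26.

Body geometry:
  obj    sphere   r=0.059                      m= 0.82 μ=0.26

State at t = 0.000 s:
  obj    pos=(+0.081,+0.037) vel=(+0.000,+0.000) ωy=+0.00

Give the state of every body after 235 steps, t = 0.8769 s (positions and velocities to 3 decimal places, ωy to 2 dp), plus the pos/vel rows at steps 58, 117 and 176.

State at t = 0.8769 s:
  obj    pos=(+1.328,-0.760) vel=(+2.843,-1.818) ωy=+57.18

Key-timestep trajectory:
   step    t(s)  obj.x    obj.z    obj.vx   obj.vz 
     58  0.2164   +0.157  -0.011  +0.702  -0.449
    117  0.4366   +0.390  -0.160  +1.416  -0.905
    176  0.6567   +0.780  -0.410  +2.129  -1.362


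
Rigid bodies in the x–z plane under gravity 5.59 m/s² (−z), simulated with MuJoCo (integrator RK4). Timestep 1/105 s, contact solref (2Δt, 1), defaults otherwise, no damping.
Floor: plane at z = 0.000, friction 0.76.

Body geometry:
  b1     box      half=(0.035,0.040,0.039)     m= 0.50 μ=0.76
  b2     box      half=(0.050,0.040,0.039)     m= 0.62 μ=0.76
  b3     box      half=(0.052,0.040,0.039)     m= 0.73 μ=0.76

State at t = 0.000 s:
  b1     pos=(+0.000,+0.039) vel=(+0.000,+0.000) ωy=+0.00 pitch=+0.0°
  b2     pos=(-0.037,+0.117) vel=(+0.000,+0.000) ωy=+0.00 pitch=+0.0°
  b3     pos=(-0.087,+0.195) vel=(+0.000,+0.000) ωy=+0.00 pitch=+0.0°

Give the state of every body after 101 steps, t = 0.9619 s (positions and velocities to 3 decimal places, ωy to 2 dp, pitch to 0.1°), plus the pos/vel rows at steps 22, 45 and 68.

State at t = 0.9619 s:
  b1     pos=(+0.000,+0.039) vel=(+0.000,+0.000) ωy=+0.00 pitch=+0.0°
  b2     pos=(-0.084,+0.050) vel=(+0.000,+0.000) ωy=+0.00 pitch=-90.0°
  b3     pos=(-0.302,+0.039) vel=(+0.000,+0.000) ωy=+0.00 pitch=+180.0°

Key-timestep trajectory:
   step    t(s)  b1.x    b1.z    b1.vx   b1.vz   b2.x    b2.z    b2.vx   b2.vz   b3.x    b3.z    b3.vx   b3.vz 
     22  0.2095   +0.000  +0.039  +0.001  +0.000   -0.051  +0.114  -0.143  -0.061   -0.126  +0.167  -0.370  -0.368
     45  0.4286   +0.000  +0.039  +0.000  +0.000   -0.086  +0.047  +0.033  +0.078   -0.220  +0.055  -0.289  +0.244
     68  0.6476   +0.000  +0.039  +0.000  +0.000   -0.084  +0.050  +0.000  +0.000   -0.279  +0.057  -0.318  -0.170


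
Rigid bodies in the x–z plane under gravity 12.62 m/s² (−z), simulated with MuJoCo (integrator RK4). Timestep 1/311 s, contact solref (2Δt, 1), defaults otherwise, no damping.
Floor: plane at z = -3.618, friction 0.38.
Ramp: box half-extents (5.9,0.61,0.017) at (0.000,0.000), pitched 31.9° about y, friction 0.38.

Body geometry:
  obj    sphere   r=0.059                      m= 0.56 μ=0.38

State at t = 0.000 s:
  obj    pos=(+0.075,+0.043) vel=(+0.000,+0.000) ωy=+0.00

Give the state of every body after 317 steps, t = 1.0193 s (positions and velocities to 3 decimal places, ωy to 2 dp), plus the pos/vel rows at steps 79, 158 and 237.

State at t = 1.0193 s:
  obj    pos=(+2.176,-1.265) vel=(+4.122,-2.566) ωy=+82.29

Key-timestep trajectory:
   step    t(s)  obj.x    obj.z    obj.vx   obj.vz 
     79  0.2540   +0.205  -0.038  +1.027  -0.639
    158  0.5080   +0.597  -0.282  +2.055  -1.279
    237  0.7621   +1.249  -0.688  +3.082  -1.918


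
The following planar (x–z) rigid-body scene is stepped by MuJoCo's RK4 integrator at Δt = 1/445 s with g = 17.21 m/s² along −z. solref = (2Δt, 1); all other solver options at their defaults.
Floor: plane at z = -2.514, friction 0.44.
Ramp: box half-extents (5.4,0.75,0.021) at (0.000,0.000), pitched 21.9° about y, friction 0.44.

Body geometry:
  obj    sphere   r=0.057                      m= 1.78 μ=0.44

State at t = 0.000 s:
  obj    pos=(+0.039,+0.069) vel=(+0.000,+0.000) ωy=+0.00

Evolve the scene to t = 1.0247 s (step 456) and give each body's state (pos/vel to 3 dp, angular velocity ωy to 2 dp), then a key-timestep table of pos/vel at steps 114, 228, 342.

State at t = 1.0247 s:
  obj    pos=(+2.272,-0.829) vel=(+4.359,-1.752) ωy=+82.42

Key-timestep trajectory:
   step    t(s)  obj.x    obj.z    obj.vx   obj.vz 
    114  0.2562   +0.178  +0.012  +1.090  -0.438
    228  0.5124   +0.597  -0.156  +2.180  -0.876
    342  0.7685   +1.295  -0.437  +3.270  -1.314


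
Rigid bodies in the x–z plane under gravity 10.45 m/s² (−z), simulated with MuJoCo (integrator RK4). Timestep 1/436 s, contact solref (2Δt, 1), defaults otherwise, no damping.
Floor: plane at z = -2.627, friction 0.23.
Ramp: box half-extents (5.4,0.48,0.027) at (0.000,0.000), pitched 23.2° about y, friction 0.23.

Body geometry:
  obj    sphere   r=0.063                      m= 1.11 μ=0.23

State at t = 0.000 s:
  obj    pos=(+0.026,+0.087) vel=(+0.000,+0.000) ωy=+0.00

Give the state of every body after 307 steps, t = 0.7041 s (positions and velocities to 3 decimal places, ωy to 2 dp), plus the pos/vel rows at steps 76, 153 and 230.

State at t = 0.7041 s:
  obj    pos=(+0.696,-0.200) vel=(+1.903,-0.816) ωy=+32.86

Key-timestep trajectory:
   step    t(s)  obj.x    obj.z    obj.vx   obj.vz 
     76  0.1743   +0.067  +0.069  +0.471  -0.202
    153  0.3509   +0.192  +0.015  +0.949  -0.407
    230  0.5275   +0.402  -0.074  +1.426  -0.611


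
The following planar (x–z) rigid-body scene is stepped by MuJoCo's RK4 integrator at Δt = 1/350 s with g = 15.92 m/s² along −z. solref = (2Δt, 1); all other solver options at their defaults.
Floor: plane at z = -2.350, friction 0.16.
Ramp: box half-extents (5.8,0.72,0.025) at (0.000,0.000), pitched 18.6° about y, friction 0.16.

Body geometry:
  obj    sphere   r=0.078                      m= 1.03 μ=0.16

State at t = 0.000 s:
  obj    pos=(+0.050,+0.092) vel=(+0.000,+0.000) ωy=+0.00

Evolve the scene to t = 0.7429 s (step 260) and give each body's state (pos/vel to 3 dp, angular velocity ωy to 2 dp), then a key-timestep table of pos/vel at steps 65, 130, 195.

State at t = 0.7429 s:
  obj    pos=(+0.999,-0.227) vel=(+2.554,-0.859) ωy=+34.54

Key-timestep trajectory:
   step    t(s)  obj.x    obj.z    obj.vx   obj.vz 
     65  0.1857   +0.109  +0.072  +0.639  -0.215
    130  0.3714   +0.287  +0.012  +1.277  -0.430
    195  0.5571   +0.584  -0.088  +1.915  -0.645


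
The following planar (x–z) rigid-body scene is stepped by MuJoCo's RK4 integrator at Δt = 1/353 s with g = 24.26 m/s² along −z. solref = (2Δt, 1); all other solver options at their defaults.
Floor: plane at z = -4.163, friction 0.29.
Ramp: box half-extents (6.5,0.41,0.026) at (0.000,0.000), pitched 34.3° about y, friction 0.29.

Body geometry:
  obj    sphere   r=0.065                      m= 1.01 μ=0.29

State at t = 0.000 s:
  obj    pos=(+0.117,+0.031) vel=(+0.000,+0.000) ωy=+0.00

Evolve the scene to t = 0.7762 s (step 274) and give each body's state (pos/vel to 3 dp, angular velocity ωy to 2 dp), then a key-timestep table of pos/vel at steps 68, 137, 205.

State at t = 0.7762 s:
  obj    pos=(+2.547,-1.627) vel=(+6.262,-4.272) ωy=+116.59

Key-timestep trajectory:
   step    t(s)  obj.x    obj.z    obj.vx   obj.vz 
     68  0.1926   +0.267  -0.072  +1.554  -1.060
    137  0.3881   +0.725  -0.384  +3.131  -2.136
    205  0.5807   +1.477  -0.898  +4.685  -3.196


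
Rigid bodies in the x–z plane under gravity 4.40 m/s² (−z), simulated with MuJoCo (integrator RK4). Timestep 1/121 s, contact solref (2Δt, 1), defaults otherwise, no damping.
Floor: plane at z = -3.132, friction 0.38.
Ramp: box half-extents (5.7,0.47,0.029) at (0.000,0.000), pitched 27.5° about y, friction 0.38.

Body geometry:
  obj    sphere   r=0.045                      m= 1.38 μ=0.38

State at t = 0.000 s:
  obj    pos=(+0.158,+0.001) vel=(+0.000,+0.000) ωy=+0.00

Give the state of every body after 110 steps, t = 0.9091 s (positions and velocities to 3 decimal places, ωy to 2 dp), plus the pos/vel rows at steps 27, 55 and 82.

State at t = 0.9091 s:
  obj    pos=(+0.690,-0.276) vel=(+1.170,-0.609) ωy=+29.31

Key-timestep trajectory:
   step    t(s)  obj.x    obj.z    obj.vx   obj.vz 
     27  0.2231   +0.190  -0.016  +0.287  -0.150
     55  0.4545   +0.291  -0.068  +0.585  -0.305
     82  0.6777   +0.454  -0.153  +0.872  -0.454


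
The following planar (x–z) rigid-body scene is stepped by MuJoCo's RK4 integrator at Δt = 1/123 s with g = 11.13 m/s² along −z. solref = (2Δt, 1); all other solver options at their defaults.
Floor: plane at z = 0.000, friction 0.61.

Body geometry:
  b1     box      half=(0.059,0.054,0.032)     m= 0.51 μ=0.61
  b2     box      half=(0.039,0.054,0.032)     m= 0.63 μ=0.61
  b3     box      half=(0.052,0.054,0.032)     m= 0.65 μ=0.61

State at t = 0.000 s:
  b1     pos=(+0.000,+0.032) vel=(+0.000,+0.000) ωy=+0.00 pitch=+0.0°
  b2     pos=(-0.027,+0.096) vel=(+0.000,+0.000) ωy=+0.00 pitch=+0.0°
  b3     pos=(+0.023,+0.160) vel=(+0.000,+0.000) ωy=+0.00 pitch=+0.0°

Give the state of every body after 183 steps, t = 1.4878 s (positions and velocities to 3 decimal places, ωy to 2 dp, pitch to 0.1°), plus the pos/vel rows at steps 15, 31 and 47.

State at t = 1.4878 s:
  b1     pos=(+0.000,+0.032) vel=(+0.000,+0.000) ωy=+0.00 pitch=+0.0°
  b2     pos=(-0.027,+0.096) vel=(+0.000,+0.000) ωy=+0.00 pitch=+0.0°
  b3     pos=(+0.147,+0.032) vel=(+0.000,+0.000) ωy=+0.00 pitch=+180.0°

Key-timestep trajectory:
   step    t(s)  b1.x    b1.z    b1.vx   b1.vz   b2.x    b2.z    b2.vx   b2.vz   b3.x    b3.z    b3.vx   b3.vz 
     15  0.1220   +0.000  +0.032  +0.000  +0.000   -0.027  +0.096  -0.001  +0.001   +0.036  +0.152  +0.210  -0.224
     31  0.2520   +0.000  +0.032  +0.000  +0.001   -0.027  +0.096  -0.001  +0.001   +0.083  +0.112  +0.536  -0.266
     47  0.3821   +0.000  +0.032  +0.000  +0.000   -0.027  +0.096  +0.000  +0.000   +0.149  +0.027  -0.006  +0.114


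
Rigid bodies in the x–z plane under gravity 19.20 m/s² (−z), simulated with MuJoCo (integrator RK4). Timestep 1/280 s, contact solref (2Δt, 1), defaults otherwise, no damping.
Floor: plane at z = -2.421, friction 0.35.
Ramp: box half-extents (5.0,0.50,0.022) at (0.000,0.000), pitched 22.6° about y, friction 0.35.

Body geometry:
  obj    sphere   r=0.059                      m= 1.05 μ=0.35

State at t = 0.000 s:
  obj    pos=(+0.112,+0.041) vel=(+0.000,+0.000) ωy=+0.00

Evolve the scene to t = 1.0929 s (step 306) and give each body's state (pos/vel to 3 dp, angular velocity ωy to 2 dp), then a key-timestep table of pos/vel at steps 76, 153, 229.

State at t = 1.0929 s:
  obj    pos=(+3.018,-1.168) vel=(+5.317,-2.213) ωy=+97.61

Key-timestep trajectory:
   step    t(s)  obj.x    obj.z    obj.vx   obj.vz 
     76  0.2714   +0.291  -0.034  +1.321  -0.550
    153  0.5464   +0.839  -0.261  +2.659  -1.107
    229  0.8179   +1.739  -0.636  +3.979  -1.656


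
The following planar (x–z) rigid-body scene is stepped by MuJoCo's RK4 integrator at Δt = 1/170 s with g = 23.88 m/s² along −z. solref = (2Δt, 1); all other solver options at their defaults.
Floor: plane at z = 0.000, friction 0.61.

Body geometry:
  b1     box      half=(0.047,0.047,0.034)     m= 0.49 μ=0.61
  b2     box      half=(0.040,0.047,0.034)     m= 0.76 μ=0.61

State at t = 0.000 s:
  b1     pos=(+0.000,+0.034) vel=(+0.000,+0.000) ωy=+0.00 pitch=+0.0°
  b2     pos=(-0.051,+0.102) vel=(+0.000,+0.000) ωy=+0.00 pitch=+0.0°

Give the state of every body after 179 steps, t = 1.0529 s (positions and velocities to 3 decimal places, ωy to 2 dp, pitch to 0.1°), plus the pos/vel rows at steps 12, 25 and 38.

State at t = 1.0529 s:
  b1     pos=(+0.000,+0.034) vel=(+0.000,+0.000) ωy=+0.00 pitch=+0.0°
  b2     pos=(-0.092,+0.040) vel=(+0.000,+0.000) ωy=+0.00 pitch=-90.0°

Key-timestep trajectory:
   step    t(s)  b1.x    b1.z    b1.vx   b1.vz   b2.x    b2.z    b2.vx   b2.vz 
     12  0.0706   +0.000  +0.034  +0.001  +0.001   -0.055  +0.101  -0.144  -0.034
     25  0.1471   +0.000  +0.034  +0.001  +0.001   -0.077  +0.085  -0.401  -0.626
     38  0.2235   +0.000  +0.034  +0.000  +0.000   -0.093  +0.038  +0.061  +0.136
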